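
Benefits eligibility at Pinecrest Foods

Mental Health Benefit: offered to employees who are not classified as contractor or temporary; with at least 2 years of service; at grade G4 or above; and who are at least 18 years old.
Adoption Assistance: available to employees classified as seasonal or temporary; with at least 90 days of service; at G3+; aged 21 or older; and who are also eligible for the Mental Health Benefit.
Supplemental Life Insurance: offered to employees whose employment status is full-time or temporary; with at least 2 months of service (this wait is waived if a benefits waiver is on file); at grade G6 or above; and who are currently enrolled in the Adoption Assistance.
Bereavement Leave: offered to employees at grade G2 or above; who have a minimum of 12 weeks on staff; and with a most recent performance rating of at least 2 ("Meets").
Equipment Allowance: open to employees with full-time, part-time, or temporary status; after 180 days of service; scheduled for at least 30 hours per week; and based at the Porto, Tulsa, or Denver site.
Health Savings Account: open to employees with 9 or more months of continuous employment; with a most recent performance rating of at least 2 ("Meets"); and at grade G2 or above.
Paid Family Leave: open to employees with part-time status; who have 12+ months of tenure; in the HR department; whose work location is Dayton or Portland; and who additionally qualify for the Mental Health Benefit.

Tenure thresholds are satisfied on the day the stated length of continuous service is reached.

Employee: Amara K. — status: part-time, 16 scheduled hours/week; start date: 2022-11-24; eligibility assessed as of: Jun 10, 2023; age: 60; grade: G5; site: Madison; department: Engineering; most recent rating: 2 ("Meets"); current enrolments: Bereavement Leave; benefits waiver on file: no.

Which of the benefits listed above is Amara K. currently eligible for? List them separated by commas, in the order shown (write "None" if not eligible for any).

Service from 2022-11-24 to Jun 10, 2023: 198 days.
Mental Health Benefit — status part-time ✓ (not excluded); service 198 days < 2 years (≈730 days) ✗ → not eligible.
Adoption Assistance — status part-time ✗ (requires seasonal or temporary) → not eligible.
Supplemental Life Insurance — status part-time ✗ (requires full-time or temporary) → not eligible.
Bereavement Leave — grade G5 ≥ G2 ✓; service 198 days ≥ 12 weeks (≈84 days) ✓; rating 2 ≥ 2 ✓ → eligible.
Equipment Allowance — status part-time ✓; service 198 days ≥ 180 days ✓; 16 hrs/wk < 30 ✗ → not eligible.
Health Savings Account — service 198 days < 9 months (≈270 days) ✗ → not eligible.
Paid Family Leave — status part-time ✓; service 198 days < 12 months (≈360 days) ✗ → not eligible.

Bereavement Leave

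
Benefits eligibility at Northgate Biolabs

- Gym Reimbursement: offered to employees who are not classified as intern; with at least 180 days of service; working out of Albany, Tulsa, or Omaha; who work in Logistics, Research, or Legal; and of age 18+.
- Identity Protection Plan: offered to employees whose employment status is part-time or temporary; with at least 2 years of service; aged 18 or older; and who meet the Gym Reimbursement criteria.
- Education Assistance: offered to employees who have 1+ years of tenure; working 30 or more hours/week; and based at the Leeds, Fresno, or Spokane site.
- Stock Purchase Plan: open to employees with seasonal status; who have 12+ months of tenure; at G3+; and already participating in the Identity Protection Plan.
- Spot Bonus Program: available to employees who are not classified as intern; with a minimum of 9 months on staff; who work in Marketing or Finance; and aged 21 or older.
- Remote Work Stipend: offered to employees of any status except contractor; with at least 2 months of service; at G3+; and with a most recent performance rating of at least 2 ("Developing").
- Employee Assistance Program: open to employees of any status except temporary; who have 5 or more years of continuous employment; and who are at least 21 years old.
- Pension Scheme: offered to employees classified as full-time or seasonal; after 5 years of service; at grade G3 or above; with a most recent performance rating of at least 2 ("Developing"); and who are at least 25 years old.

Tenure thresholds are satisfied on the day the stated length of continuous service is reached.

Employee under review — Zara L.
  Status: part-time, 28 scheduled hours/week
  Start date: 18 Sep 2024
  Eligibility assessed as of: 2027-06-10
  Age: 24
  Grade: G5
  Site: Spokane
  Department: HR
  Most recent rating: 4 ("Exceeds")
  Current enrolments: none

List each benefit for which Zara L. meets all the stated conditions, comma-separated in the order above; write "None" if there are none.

Service from 18 Sep 2024 to 2027-06-10: 995 days.
Gym Reimbursement — status part-time ✓ (not excluded); service 995 days ≥ 180 days ✓; site Spokane ✗ (not Albany, Tulsa, or Omaha) → not eligible.
Identity Protection Plan — status part-time ✓; service 995 days ≥ 2 years (≈730 days) ✓; age 24 ≥ 18 ✓; not eligible for Gym Reimbursement ✗ → not eligible.
Education Assistance — service 995 days ≥ 1 year (≈365 days) ✓; 28 hrs/wk < 30 ✗ → not eligible.
Stock Purchase Plan — status part-time ✗ (requires seasonal) → not eligible.
Spot Bonus Program — status part-time ✓ (not excluded); service 995 days ≥ 9 months (≈270 days) ✓; dept HR ✗ → not eligible.
Remote Work Stipend — status part-time ✓ (not excluded); service 995 days ≥ 2 months (≈60 days) ✓; grade G5 ≥ G3 ✓; rating 4 ≥ 2 ✓ → eligible.
Employee Assistance Program — status part-time ✓ (not excluded); service 995 days < 5 years (≈1825 days) ✗ → not eligible.
Pension Scheme — status part-time ✗ (requires full-time or seasonal) → not eligible.

Remote Work Stipend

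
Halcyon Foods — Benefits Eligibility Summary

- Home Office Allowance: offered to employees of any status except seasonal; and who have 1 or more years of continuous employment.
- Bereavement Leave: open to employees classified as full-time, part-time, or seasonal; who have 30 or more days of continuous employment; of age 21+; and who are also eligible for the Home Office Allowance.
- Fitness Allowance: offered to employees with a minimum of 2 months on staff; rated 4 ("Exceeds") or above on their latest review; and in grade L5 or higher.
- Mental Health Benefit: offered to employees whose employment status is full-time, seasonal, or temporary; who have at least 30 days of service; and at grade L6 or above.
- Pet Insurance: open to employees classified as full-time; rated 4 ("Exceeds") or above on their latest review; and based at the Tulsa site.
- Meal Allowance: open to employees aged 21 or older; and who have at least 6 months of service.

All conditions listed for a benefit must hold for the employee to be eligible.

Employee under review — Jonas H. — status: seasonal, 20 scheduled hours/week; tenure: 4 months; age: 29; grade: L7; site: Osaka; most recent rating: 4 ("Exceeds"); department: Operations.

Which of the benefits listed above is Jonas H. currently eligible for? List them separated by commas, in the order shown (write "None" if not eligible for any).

Home Office Allowance — status seasonal ✗ (excluded) → not eligible.
Bereavement Leave — status seasonal ✓; service 4 months ≥ 30 days ✓; age 29 ≥ 21 ✓; not eligible for Home Office Allowance ✗ → not eligible.
Fitness Allowance — service 4 months ≥ 2 months ✓; rating 4 ≥ 4 ✓; grade L7 ≥ L5 ✓ → eligible.
Mental Health Benefit — status seasonal ✓; service 4 months ≥ 30 days ✓; grade L7 ≥ L6 ✓ → eligible.
Pet Insurance — status seasonal ✗ (requires full-time) → not eligible.
Meal Allowance — age 29 ≥ 21 ✓; service 4 months < 6 months ✗ → not eligible.

Fitness Allowance, Mental Health Benefit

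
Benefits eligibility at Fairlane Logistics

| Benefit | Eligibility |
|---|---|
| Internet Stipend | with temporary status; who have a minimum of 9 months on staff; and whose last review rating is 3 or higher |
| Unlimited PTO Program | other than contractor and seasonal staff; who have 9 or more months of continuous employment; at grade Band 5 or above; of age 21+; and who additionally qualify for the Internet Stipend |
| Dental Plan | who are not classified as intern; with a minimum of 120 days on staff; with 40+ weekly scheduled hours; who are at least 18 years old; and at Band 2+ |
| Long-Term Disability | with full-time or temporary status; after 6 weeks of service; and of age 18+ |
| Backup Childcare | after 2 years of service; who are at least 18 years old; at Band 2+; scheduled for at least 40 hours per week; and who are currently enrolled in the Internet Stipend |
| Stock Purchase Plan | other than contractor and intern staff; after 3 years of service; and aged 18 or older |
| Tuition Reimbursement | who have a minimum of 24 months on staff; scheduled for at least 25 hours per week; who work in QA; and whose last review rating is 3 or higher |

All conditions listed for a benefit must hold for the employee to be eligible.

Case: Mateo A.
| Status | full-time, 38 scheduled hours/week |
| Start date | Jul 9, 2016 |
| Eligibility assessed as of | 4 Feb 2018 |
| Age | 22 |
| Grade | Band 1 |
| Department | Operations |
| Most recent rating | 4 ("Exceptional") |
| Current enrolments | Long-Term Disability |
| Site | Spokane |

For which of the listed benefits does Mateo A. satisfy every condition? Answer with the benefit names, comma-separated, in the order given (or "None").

Long-Term Disability

Service from Jul 9, 2016 to 4 Feb 2018: 575 days.
Internet Stipend — status full-time ✗ (requires temporary) → not eligible.
Unlimited PTO Program — status full-time ✓ (not excluded); service 575 days ≥ 9 months (≈270 days) ✓; grade Band 1 < Band 5 ✗ → not eligible.
Dental Plan — status full-time ✓ (not excluded); service 575 days ≥ 120 days ✓; 38 hrs/wk < 40 ✗ → not eligible.
Long-Term Disability — status full-time ✓; service 575 days ≥ 6 weeks (≈42 days) ✓; age 22 ≥ 18 ✓ → eligible.
Backup Childcare — service 575 days < 2 years (≈730 days) ✗ → not eligible.
Stock Purchase Plan — status full-time ✓ (not excluded); service 575 days < 3 years (≈1095 days) ✗ → not eligible.
Tuition Reimbursement — service 575 days < 24 months (≈720 days) ✗ → not eligible.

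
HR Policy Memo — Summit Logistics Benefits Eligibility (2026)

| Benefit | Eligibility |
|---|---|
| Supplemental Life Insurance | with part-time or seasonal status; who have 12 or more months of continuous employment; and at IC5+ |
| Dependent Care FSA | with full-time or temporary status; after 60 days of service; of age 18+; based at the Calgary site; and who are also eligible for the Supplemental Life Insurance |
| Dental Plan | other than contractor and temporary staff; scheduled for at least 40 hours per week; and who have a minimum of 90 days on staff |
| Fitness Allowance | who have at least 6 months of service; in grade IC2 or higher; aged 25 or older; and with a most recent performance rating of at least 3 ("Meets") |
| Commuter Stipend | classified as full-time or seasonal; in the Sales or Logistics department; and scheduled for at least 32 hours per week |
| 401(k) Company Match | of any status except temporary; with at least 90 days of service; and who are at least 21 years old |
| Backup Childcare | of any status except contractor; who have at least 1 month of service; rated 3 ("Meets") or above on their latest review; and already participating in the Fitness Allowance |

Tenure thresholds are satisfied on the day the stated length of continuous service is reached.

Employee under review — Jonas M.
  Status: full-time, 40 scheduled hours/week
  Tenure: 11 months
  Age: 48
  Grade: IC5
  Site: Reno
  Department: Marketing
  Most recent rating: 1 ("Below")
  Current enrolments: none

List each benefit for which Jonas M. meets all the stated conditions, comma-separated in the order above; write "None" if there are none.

Dental Plan, 401(k) Company Match

Supplemental Life Insurance — status full-time ✗ (requires part-time or seasonal) → not eligible.
Dependent Care FSA — status full-time ✓; service 11 months ≥ 60 days ✓; age 48 ≥ 18 ✓; site Reno ✗ (not Calgary) → not eligible.
Dental Plan — status full-time ✓ (not excluded); 40 hrs/wk ≥ 40 ✓; service 11 months ≥ 90 days ✓ → eligible.
Fitness Allowance — service 11 months ≥ 6 months ✓; grade IC5 ≥ IC2 ✓; age 48 ≥ 25 ✓; rating 1 < 3 ✗ → not eligible.
Commuter Stipend — status full-time ✓; dept Marketing ✗ → not eligible.
401(k) Company Match — status full-time ✓ (not excluded); service 11 months ≥ 90 days ✓; age 48 ≥ 21 ✓ → eligible.
Backup Childcare — status full-time ✓ (not excluded); service 11 months ≥ 1 month ✓; rating 1 < 3 ✗ → not eligible.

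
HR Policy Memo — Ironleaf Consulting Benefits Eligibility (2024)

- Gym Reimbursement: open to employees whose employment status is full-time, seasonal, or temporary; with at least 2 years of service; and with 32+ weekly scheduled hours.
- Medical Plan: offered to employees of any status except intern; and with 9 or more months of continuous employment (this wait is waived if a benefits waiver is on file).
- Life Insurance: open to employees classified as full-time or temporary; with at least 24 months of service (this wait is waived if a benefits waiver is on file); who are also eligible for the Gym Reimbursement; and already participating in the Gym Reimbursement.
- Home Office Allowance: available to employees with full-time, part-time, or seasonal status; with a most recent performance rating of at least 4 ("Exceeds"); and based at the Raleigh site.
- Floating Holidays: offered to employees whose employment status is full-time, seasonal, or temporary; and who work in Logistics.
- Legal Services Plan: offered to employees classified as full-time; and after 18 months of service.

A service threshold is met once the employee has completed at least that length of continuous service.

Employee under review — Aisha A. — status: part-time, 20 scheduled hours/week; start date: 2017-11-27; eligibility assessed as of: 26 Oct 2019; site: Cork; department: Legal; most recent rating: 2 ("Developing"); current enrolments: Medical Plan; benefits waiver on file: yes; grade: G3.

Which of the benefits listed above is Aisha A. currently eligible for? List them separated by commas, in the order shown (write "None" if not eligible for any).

Medical Plan

Service from 2017-11-27 to 26 Oct 2019: 698 days.
Gym Reimbursement — status part-time ✗ (requires full-time, seasonal, or temporary) → not eligible.
Medical Plan — status part-time ✓ (not excluded); benefits waiver on file ✓ → eligible.
Life Insurance — status part-time ✗ (requires full-time or temporary) → not eligible.
Home Office Allowance — status part-time ✓; rating 2 < 4 ✗ → not eligible.
Floating Holidays — status part-time ✗ (requires full-time, seasonal, or temporary) → not eligible.
Legal Services Plan — status part-time ✗ (requires full-time) → not eligible.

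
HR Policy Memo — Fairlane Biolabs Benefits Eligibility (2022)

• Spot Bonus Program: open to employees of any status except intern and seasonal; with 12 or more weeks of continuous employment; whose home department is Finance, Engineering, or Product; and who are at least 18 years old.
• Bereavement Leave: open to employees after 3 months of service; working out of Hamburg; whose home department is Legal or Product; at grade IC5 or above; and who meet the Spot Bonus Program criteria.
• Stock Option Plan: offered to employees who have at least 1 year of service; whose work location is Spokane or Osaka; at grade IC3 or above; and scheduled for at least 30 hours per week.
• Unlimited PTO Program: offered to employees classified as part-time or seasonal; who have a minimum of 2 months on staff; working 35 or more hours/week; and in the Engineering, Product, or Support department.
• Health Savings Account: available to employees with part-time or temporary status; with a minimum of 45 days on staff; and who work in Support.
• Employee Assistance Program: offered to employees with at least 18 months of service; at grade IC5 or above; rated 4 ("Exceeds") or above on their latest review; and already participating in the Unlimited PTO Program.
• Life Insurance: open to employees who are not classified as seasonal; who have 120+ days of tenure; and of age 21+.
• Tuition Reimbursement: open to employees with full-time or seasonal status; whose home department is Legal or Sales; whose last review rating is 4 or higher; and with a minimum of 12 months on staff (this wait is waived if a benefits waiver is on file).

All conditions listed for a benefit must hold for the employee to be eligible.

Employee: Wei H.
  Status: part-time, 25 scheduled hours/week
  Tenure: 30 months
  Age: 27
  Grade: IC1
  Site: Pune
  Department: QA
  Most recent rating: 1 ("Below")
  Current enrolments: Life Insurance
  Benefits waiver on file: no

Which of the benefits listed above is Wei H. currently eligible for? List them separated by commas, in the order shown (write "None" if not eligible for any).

Spot Bonus Program — status part-time ✓ (not excluded); service 30 months ≥ 12 weeks (≈84 days) ✓; dept QA ✗ → not eligible.
Bereavement Leave — service 30 months ≥ 3 months ✓; site Pune ✗ (not Hamburg) → not eligible.
Stock Option Plan — service 30 months ≥ 1 year (≈365 days) ✓; site Pune ✗ (not Spokane or Osaka) → not eligible.
Unlimited PTO Program — status part-time ✓; service 30 months ≥ 2 months ✓; 25 hrs/wk < 35 ✗ → not eligible.
Health Savings Account — status part-time ✓; service 30 months ≥ 45 days ✓; dept QA ✗ → not eligible.
Employee Assistance Program — service 30 months ≥ 18 months ✓; grade IC1 < IC5 ✗ → not eligible.
Life Insurance — status part-time ✓ (not excluded); service 30 months ≥ 120 days ✓; age 27 ≥ 21 ✓ → eligible.
Tuition Reimbursement — status part-time ✗ (requires full-time or seasonal) → not eligible.

Life Insurance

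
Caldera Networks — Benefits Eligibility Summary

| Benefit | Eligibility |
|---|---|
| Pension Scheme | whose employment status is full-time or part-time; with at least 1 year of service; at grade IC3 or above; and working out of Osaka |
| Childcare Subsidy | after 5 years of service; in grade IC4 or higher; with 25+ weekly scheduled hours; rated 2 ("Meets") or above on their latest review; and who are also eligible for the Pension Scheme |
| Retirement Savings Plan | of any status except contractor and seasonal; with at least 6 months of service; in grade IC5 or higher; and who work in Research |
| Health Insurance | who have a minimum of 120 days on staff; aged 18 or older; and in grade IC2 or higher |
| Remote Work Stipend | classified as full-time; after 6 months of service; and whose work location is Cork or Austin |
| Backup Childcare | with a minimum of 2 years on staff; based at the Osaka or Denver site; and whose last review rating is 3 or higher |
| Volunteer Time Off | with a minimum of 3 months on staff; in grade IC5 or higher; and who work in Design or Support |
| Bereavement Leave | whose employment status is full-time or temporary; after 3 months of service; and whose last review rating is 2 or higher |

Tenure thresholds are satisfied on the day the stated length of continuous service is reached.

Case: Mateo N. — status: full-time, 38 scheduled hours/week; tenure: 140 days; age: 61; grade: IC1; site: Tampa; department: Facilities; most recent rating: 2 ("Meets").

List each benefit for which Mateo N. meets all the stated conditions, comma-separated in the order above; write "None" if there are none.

Pension Scheme — status full-time ✓; service 140 days < 1 year (≈365 days) ✗ → not eligible.
Childcare Subsidy — service 140 days < 5 years (≈1825 days) ✗ → not eligible.
Retirement Savings Plan — status full-time ✓ (not excluded); service 140 days < 6 months (≈180 days) ✗ → not eligible.
Health Insurance — service 140 days ≥ 120 days ✓; age 61 ≥ 18 ✓; grade IC1 < IC2 ✗ → not eligible.
Remote Work Stipend — status full-time ✓; service 140 days < 6 months (≈180 days) ✗ → not eligible.
Backup Childcare — service 140 days < 2 years (≈730 days) ✗ → not eligible.
Volunteer Time Off — service 140 days ≥ 3 months (≈90 days) ✓; grade IC1 < IC5 ✗ → not eligible.
Bereavement Leave — status full-time ✓; service 140 days ≥ 3 months (≈90 days) ✓; rating 2 ≥ 2 ✓ → eligible.

Bereavement Leave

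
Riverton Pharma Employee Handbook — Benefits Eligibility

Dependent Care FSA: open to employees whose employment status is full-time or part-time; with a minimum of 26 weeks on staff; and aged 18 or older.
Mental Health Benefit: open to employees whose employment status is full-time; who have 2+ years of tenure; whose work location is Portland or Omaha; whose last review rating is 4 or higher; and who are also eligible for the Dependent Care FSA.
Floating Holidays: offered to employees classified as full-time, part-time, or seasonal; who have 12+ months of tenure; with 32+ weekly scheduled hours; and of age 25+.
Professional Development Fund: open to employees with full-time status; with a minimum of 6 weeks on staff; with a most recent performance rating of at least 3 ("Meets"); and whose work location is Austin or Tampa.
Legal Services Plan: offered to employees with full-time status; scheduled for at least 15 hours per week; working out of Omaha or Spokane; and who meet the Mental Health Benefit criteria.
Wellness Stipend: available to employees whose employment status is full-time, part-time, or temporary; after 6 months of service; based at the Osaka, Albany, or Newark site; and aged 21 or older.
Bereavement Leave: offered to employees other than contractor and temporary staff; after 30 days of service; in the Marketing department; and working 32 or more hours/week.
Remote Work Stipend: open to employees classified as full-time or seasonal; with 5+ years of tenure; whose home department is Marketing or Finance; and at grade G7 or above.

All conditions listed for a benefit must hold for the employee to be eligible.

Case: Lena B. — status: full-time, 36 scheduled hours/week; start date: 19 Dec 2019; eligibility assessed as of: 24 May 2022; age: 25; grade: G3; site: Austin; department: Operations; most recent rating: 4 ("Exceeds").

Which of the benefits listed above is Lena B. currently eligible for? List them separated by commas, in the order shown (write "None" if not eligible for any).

Service from 19 Dec 2019 to 24 May 2022: 887 days.
Dependent Care FSA — status full-time ✓; service 887 days ≥ 26 weeks (≈182 days) ✓; age 25 ≥ 18 ✓ → eligible.
Mental Health Benefit — status full-time ✓; service 887 days ≥ 2 years (≈730 days) ✓; site Austin ✗ (not Portland or Omaha) → not eligible.
Floating Holidays — status full-time ✓; service 887 days ≥ 12 months (≈360 days) ✓; 36 hrs/wk ≥ 32 ✓; age 25 ≥ 25 ✓ → eligible.
Professional Development Fund — status full-time ✓; service 887 days ≥ 6 weeks (≈42 days) ✓; rating 4 ≥ 3 ✓; site Austin ✓ → eligible.
Legal Services Plan — status full-time ✓; 36 hrs/wk ≥ 15 ✓; site Austin ✗ (not Omaha or Spokane) → not eligible.
Wellness Stipend — status full-time ✓; service 887 days ≥ 6 months (≈180 days) ✓; site Austin ✗ (not Osaka, Albany, or Newark) → not eligible.
Bereavement Leave — status full-time ✓ (not excluded); service 887 days ≥ 30 days ✓; dept Operations ✗ → not eligible.
Remote Work Stipend — status full-time ✓; service 887 days < 5 years (≈1825 days) ✗ → not eligible.

Dependent Care FSA, Floating Holidays, Professional Development Fund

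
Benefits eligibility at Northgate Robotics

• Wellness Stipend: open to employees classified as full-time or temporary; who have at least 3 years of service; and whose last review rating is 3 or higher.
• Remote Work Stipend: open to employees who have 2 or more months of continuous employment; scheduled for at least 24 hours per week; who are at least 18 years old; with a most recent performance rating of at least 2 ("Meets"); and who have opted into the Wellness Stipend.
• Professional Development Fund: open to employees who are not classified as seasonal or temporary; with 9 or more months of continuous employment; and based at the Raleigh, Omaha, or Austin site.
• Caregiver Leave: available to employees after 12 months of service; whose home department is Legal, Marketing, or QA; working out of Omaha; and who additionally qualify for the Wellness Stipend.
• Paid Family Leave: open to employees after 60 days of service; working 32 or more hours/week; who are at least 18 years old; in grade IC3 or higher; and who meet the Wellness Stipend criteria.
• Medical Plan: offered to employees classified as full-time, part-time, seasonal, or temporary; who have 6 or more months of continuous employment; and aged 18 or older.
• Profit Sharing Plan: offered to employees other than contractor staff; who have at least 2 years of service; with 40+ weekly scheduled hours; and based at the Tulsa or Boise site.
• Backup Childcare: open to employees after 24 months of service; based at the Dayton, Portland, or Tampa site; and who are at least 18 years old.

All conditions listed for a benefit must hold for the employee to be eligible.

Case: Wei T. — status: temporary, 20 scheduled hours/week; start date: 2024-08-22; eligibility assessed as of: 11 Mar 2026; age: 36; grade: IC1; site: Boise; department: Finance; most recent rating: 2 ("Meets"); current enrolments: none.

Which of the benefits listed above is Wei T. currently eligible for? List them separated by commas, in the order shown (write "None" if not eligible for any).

Medical Plan

Service from 2024-08-22 to 11 Mar 2026: 566 days.
Wellness Stipend — status temporary ✓; service 566 days < 3 years (≈1095 days) ✗ → not eligible.
Remote Work Stipend — service 566 days ≥ 2 months (≈60 days) ✓; 20 hrs/wk < 24 ✗ → not eligible.
Professional Development Fund — status temporary ✗ (excluded) → not eligible.
Caregiver Leave — service 566 days ≥ 12 months (≈360 days) ✓; dept Finance ✗ → not eligible.
Paid Family Leave — service 566 days ≥ 60 days ✓; 20 hrs/wk < 32 ✗ → not eligible.
Medical Plan — status temporary ✓; service 566 days ≥ 6 months (≈180 days) ✓; age 36 ≥ 18 ✓ → eligible.
Profit Sharing Plan — status temporary ✓ (not excluded); service 566 days < 2 years (≈730 days) ✗ → not eligible.
Backup Childcare — service 566 days < 24 months (≈720 days) ✗ → not eligible.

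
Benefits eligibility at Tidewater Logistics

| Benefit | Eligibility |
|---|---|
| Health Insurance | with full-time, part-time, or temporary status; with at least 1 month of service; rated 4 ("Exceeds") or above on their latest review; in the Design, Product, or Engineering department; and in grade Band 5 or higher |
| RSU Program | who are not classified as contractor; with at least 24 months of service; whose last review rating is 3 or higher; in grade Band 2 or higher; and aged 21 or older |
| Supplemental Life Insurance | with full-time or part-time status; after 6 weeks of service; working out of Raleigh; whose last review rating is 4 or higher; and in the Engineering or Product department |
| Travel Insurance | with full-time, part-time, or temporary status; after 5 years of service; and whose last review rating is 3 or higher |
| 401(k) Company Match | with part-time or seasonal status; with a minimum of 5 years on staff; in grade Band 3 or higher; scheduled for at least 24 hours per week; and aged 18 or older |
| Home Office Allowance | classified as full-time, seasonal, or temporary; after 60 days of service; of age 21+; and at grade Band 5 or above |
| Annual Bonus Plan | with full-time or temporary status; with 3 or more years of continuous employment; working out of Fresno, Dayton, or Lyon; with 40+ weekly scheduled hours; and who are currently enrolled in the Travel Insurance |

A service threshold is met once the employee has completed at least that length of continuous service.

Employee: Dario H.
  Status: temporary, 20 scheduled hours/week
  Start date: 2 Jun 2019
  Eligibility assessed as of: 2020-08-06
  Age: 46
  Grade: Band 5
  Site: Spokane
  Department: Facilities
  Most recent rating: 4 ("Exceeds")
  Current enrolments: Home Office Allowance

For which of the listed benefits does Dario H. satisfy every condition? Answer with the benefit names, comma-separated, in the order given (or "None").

Service from 2 Jun 2019 to 2020-08-06: 431 days.
Health Insurance — status temporary ✓; service 431 days ≥ 1 month (≈30 days) ✓; rating 4 ≥ 4 ✓; dept Facilities ✗ → not eligible.
RSU Program — status temporary ✓ (not excluded); service 431 days < 24 months (≈720 days) ✗ → not eligible.
Supplemental Life Insurance — status temporary ✗ (requires full-time or part-time) → not eligible.
Travel Insurance — status temporary ✓; service 431 days < 5 years (≈1825 days) ✗ → not eligible.
401(k) Company Match — status temporary ✗ (requires part-time or seasonal) → not eligible.
Home Office Allowance — status temporary ✓; service 431 days ≥ 60 days ✓; age 46 ≥ 21 ✓; grade Band 5 ≥ Band 5 ✓ → eligible.
Annual Bonus Plan — status temporary ✓; service 431 days < 3 years (≈1095 days) ✗ → not eligible.

Home Office Allowance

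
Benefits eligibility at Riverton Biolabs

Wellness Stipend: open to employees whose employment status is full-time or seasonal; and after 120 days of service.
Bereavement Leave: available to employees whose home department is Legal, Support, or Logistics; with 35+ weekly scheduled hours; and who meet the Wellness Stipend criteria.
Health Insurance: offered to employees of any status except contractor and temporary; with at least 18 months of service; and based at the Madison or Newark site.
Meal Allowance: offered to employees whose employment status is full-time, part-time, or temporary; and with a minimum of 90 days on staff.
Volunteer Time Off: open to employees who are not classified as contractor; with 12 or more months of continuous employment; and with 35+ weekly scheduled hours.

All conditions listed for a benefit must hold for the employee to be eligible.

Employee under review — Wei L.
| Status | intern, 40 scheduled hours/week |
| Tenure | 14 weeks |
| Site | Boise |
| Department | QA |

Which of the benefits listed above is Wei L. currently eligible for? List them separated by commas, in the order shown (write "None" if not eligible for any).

None

Wellness Stipend — status intern ✗ (requires full-time or seasonal) → not eligible.
Bereavement Leave — dept QA ✗ → not eligible.
Health Insurance — status intern ✓ (not excluded); service 14 weeks < 18 months (≈540 days) ✗ → not eligible.
Meal Allowance — status intern ✗ (requires full-time, part-time, or temporary) → not eligible.
Volunteer Time Off — status intern ✓ (not excluded); service 14 weeks < 12 months (≈360 days) ✗ → not eligible.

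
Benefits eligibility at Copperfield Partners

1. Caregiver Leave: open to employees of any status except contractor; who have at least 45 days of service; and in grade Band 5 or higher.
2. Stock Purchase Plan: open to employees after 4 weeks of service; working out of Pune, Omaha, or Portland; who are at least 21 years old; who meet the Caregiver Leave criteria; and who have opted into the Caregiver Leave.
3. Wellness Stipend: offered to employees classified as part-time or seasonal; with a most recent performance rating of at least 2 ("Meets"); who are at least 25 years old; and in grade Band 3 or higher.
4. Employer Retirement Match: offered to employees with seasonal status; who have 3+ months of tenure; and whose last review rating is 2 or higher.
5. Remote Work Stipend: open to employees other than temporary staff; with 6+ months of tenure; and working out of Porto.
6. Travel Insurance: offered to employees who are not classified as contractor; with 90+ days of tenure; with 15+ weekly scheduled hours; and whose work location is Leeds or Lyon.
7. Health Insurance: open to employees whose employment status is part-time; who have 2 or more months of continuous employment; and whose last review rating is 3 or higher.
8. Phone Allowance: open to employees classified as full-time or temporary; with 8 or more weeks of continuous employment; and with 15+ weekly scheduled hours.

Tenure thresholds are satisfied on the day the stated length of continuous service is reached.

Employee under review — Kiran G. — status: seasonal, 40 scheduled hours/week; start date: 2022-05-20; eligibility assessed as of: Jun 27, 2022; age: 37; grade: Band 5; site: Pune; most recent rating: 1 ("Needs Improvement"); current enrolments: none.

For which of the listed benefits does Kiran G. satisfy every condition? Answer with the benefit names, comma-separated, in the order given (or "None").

None

Service from 2022-05-20 to Jun 27, 2022: 38 days.
Caregiver Leave — status seasonal ✓ (not excluded); service 38 days < 45 days ✗ → not eligible.
Stock Purchase Plan — service 38 days ≥ 4 weeks (≈28 days) ✓; site Pune ✓; age 37 ≥ 21 ✓; not eligible for Caregiver Leave ✗ → not eligible.
Wellness Stipend — status seasonal ✓; rating 1 < 2 ✗ → not eligible.
Employer Retirement Match — status seasonal ✓; service 38 days < 3 months (≈90 days) ✗ → not eligible.
Remote Work Stipend — status seasonal ✓ (not excluded); service 38 days < 6 months (≈180 days) ✗ → not eligible.
Travel Insurance — status seasonal ✓ (not excluded); service 38 days < 90 days ✗ → not eligible.
Health Insurance — status seasonal ✗ (requires part-time) → not eligible.
Phone Allowance — status seasonal ✗ (requires full-time or temporary) → not eligible.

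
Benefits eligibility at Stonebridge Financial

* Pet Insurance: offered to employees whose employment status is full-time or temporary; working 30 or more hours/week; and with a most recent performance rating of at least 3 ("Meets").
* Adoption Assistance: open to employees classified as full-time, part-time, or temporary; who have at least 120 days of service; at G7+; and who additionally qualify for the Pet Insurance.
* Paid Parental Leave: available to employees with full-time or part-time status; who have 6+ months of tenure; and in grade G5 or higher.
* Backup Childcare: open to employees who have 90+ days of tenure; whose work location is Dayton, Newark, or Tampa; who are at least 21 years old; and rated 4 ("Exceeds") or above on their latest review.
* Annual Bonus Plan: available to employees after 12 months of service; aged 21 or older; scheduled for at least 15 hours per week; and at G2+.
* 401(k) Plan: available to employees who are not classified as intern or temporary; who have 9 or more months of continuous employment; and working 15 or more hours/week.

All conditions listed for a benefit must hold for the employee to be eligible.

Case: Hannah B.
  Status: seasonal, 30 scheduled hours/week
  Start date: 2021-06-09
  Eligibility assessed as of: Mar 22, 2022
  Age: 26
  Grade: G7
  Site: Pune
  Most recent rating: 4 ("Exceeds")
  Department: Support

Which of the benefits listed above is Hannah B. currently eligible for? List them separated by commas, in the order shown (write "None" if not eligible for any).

401(k) Plan

Service from 2021-06-09 to Mar 22, 2022: 286 days.
Pet Insurance — status seasonal ✗ (requires full-time or temporary) → not eligible.
Adoption Assistance — status seasonal ✗ (requires full-time, part-time, or temporary) → not eligible.
Paid Parental Leave — status seasonal ✗ (requires full-time or part-time) → not eligible.
Backup Childcare — service 286 days ≥ 90 days ✓; site Pune ✗ (not Dayton, Newark, or Tampa) → not eligible.
Annual Bonus Plan — service 286 days < 12 months (≈360 days) ✗ → not eligible.
401(k) Plan — status seasonal ✓ (not excluded); service 286 days ≥ 9 months (≈270 days) ✓; 30 hrs/wk ≥ 15 ✓ → eligible.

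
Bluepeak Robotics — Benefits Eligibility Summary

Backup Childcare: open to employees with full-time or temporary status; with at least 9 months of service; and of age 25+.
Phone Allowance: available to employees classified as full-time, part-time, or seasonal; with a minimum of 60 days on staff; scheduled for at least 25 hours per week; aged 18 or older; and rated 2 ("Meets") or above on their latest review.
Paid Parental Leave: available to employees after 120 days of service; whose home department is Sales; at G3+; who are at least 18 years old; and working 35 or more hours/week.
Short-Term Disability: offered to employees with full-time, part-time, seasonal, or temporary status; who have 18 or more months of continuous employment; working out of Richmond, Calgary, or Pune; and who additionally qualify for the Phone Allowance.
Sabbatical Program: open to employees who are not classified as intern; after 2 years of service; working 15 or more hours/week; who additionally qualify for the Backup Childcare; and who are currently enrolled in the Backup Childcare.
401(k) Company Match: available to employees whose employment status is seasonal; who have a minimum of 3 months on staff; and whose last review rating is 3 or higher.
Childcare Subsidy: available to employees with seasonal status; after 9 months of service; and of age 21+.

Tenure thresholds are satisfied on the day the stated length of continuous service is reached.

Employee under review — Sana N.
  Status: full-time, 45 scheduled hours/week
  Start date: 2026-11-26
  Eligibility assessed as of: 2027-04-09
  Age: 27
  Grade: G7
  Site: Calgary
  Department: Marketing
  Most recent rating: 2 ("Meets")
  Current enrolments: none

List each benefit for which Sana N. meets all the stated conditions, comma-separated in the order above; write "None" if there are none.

Phone Allowance

Service from 2026-11-26 to 2027-04-09: 134 days.
Backup Childcare — status full-time ✓; service 134 days < 9 months (≈270 days) ✗ → not eligible.
Phone Allowance — status full-time ✓; service 134 days ≥ 60 days ✓; 45 hrs/wk ≥ 25 ✓; age 27 ≥ 18 ✓; rating 2 ≥ 2 ✓ → eligible.
Paid Parental Leave — service 134 days ≥ 120 days ✓; dept Marketing ✗ → not eligible.
Short-Term Disability — status full-time ✓; service 134 days < 18 months (≈540 days) ✗ → not eligible.
Sabbatical Program — status full-time ✓ (not excluded); service 134 days < 2 years (≈730 days) ✗ → not eligible.
401(k) Company Match — status full-time ✗ (requires seasonal) → not eligible.
Childcare Subsidy — status full-time ✗ (requires seasonal) → not eligible.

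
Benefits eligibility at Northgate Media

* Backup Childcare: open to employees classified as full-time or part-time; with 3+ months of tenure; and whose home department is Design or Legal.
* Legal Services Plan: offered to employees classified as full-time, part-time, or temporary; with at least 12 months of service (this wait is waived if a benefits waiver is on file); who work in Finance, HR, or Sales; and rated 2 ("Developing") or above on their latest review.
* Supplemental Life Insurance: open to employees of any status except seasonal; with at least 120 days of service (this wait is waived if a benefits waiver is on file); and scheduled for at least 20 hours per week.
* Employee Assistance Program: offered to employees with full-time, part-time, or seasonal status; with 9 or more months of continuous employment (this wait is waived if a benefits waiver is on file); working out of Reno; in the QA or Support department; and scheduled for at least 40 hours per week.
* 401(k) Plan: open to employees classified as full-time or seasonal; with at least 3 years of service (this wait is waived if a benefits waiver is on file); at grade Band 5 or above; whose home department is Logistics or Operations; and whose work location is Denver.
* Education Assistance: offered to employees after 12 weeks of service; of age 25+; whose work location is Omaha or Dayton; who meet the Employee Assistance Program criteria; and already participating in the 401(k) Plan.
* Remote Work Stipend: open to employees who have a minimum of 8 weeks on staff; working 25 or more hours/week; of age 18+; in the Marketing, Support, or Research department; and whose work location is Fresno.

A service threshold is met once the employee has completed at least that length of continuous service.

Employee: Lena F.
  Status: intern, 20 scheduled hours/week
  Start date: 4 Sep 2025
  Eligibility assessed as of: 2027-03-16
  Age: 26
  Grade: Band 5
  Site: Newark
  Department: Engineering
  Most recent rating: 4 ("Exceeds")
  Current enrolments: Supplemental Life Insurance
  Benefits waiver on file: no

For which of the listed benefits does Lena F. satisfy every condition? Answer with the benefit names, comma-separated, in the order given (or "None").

Supplemental Life Insurance

Service from 4 Sep 2025 to 2027-03-16: 558 days.
Backup Childcare — status intern ✗ (requires full-time or part-time) → not eligible.
Legal Services Plan — status intern ✗ (requires full-time, part-time, or temporary) → not eligible.
Supplemental Life Insurance — status intern ✓ (not excluded); no waiver, service 558 days ≥ 120 days ✓; 20 hrs/wk ≥ 20 ✓ → eligible.
Employee Assistance Program — status intern ✗ (requires full-time, part-time, or seasonal) → not eligible.
401(k) Plan — status intern ✗ (requires full-time or seasonal) → not eligible.
Education Assistance — service 558 days ≥ 12 weeks (≈84 days) ✓; age 26 ≥ 25 ✓; site Newark ✗ (not Omaha or Dayton) → not eligible.
Remote Work Stipend — service 558 days ≥ 8 weeks (≈56 days) ✓; 20 hrs/wk < 25 ✗ → not eligible.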